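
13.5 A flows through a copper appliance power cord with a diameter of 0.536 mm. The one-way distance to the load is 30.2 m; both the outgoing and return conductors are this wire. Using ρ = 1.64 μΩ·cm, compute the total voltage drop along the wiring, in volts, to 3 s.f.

59.3 V

ρ = 1.64 μΩ·cm = 1.64×10^-8 Ω·m
A = π(d/2)² = π(2.6800e-04 m)² = 2.256e-07 m²
Total conductor length (both ways) L = 2 × 30.2 = 60.4 m
R = ρL/A = (1.64×10^-8)(60.4)/(2.256e-07) = 4.39 Ω
V = IR = 13.5 × 4.39 = 59.3 V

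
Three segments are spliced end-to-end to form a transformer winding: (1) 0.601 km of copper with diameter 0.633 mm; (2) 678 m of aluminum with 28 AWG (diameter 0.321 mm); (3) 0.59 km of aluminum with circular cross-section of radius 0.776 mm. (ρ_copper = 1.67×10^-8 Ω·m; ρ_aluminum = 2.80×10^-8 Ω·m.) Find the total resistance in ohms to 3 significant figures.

275 Ω

Seg 1: A = π(d/2)² = π(3.1650e-04 m)² = 3.147e-07 m²
R_1 = (1.67×10^-8)(601)/(3.147e-07) = 31.89 Ω
Seg 2: A = π(0.321/2 mm)² = π(1.6050e-04 m)² = 8.093e-08 m²
R_2 = (2.80×10^-8)(678)/(8.093e-08) = 234.6 Ω
Seg 3: A = πr² = π(7.7600e-04 m)² = 1.892e-06 m²
R_3 = (2.80×10^-8)(590)/(1.892e-06) = 8.732 Ω
R_total = R_1 + R_2 + R_3 = 275 Ω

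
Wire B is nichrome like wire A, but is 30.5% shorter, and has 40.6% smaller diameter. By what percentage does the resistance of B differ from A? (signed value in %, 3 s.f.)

97.0%

R ∝ L/d², so R_B/R_A = (1 − 30.5/100) × (1 − 40.6/100)⁻²
= 0.695 × 2.834 = 1.97
(R_B − R_A)/R_A = 1.97 − 1 = 97.0%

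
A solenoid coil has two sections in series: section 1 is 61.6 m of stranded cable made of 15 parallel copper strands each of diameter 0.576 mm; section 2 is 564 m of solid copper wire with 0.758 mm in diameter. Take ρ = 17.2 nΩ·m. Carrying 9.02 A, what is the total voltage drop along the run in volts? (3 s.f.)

ρ = 17.2 nΩ·m = 1.72×10^-8 Ω·m
Section 1: A_strand = π(2.8800e-04)² = 2.606e-07 m²; R₁ = ρL/(N·A_s) = (1.72×10^-8)(61.6)/(15×2.606e-07) = 0.2711 Ω
Section 2: A = π(d/2)² = π(3.7900e-04 m)² = 4.513e-07 m²
R₂ = (1.72×10^-8)(564)/(4.513e-07) = 21.5 Ω
R = R₁ + R₂ = 21.77 Ω
V = IR = 9.02 × 21.77 = 196 V

196 V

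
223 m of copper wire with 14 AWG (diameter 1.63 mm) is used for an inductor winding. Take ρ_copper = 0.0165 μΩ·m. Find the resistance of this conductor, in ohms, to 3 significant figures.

1.76 Ω

ρ = 0.0165 μΩ·m = 1.65×10^-8 Ω·m
A = π(1.63/2 mm)² = π(8.1500e-04 m)² = 2.087e-06 m²
R = ρL/A = (1.65×10^-8)(223 m)/(2.087e-06 m²) = 1.76 Ω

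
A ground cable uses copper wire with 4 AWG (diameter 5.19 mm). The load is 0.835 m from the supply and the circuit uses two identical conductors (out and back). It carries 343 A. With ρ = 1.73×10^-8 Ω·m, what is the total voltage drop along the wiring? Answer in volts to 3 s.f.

0.468 V

A = π(5.19/2 mm)² = π(2.5950e-03 m)² = 2.116e-05 m²
Total conductor length (both ways) L = 2 × 0.835 = 1.67 m
R = ρL/A = (1.73×10^-8)(1.67)/(2.116e-05) = 0.001366 Ω
V = IR = 343 × 0.001366 = 0.468 V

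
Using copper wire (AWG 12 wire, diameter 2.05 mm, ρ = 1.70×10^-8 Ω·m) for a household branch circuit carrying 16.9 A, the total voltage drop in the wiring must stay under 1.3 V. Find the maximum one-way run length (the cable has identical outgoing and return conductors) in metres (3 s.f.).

A = π(2.05/2 mm)² = π(1.0250e-03 m)² = 3.301e-06 m²
L_max = V_max·A/(2·ρI) = (1.3)(3.301e-06)/(2×1.70×10^-8×16.9) = 7.47 m

7.47 m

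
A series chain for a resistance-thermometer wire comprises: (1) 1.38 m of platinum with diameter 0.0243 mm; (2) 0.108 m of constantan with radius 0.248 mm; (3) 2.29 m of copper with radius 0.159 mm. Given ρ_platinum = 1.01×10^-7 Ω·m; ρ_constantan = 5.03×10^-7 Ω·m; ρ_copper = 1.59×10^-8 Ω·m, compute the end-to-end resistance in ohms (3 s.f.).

301 Ω

Seg 1: A = π(d/2)² = π(1.2150e-05 m)² = 4.638e-10 m²
R_1 = (1.01×10^-7)(1.38)/(4.638e-10) = 300.5 Ω
Seg 2: A = πr² = π(2.4800e-04 m)² = 1.932e-07 m²
R_2 = (5.03×10^-7)(0.108)/(1.932e-07) = 0.2812 Ω
Seg 3: A = πr² = π(1.5900e-04 m)² = 7.942e-08 m²
R_3 = (1.59×10^-8)(2.29)/(7.942e-08) = 0.4584 Ω
R_total = R_1 + R_2 + R_3 = 301 Ω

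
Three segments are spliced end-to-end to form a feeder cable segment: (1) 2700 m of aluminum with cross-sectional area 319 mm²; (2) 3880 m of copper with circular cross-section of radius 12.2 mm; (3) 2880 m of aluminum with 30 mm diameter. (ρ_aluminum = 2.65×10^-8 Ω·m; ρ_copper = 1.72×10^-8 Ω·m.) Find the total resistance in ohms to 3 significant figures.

0.475 Ω

Seg 1: A = 319 mm² = 3.190e-04 m²
R_1 = (2.65×10^-8)(2700)/(3.190e-04) = 0.2243 Ω
Seg 2: A = πr² = π(1.2200e-02 m)² = 4.676e-04 m²
R_2 = (1.72×10^-8)(3880)/(4.676e-04) = 0.1427 Ω
Seg 3: A = π(d/2)² = π(1.5000e-02 m)² = 7.069e-04 m²
R_3 = (2.65×10^-8)(2880)/(7.069e-04) = 0.108 Ω
R_total = R_1 + R_2 + R_3 = 0.475 Ω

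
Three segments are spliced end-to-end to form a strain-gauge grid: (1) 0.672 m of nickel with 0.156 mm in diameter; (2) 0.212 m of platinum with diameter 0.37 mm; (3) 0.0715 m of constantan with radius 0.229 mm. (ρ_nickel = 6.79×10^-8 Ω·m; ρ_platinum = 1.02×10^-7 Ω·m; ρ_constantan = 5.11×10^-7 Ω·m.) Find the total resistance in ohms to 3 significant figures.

Seg 1: A = π(d/2)² = π(7.8000e-05 m)² = 1.911e-08 m²
R_1 = (6.79×10^-8)(0.672)/(1.911e-08) = 2.387 Ω
Seg 2: A = π(d/2)² = π(1.8500e-04 m)² = 1.075e-07 m²
R_2 = (1.02×10^-7)(0.212)/(1.075e-07) = 0.2011 Ω
Seg 3: A = πr² = π(2.2900e-04 m)² = 1.647e-07 m²
R_3 = (5.11×10^-7)(0.0715)/(1.647e-07) = 0.2218 Ω
R_total = R_1 + R_2 + R_3 = 2.81 Ω

2.81 Ω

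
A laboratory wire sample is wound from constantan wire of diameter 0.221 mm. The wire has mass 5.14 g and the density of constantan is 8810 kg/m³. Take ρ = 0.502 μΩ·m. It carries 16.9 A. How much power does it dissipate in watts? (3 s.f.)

ρ = 0.502 μΩ·m = 5.02×10^-7 Ω·m
A = π(d/2)² = π(1.1050e-04 m)² = 3.8360e-08 m²
L = m/(density·A) = 0.00514/(8810×3.8360e-08) = 15.21 m
R = ρL/A = (5.02×10^-7)(15.21)/(3.8360e-08) = 199 Ω
P = I²R = (16.9)² × 199 = 56800 W

56800 W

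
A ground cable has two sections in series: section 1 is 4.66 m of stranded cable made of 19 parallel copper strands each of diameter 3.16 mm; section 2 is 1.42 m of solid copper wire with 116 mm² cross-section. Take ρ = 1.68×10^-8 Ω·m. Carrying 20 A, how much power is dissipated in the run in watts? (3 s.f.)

0.292 W

Section 1: A_strand = π(1.5800e-03)² = 7.843e-06 m²; R₁ = ρL/(N·A_s) = (1.68×10^-8)(4.66)/(19×7.843e-06) = 5.254×10^-4 Ω
Section 2: A = 116 mm² = 1.160e-04 m²
R₂ = (1.68×10^-8)(1.42)/(1.160e-04) = 2.057×10^-4 Ω
R = R₁ + R₂ = 7.310×10^-4 Ω
P = I²R = (20)² × 7.310×10^-4 = 0.292 W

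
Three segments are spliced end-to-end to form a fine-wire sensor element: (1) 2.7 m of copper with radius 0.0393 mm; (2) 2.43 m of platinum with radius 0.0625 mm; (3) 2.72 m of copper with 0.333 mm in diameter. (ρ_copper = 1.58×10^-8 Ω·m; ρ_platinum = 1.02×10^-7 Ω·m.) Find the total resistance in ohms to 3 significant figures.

29.5 Ω

Seg 1: A = πr² = π(3.9300e-05 m)² = 4.852e-09 m²
R_1 = (1.58×10^-8)(2.7)/(4.852e-09) = 8.792 Ω
Seg 2: A = πr² = π(6.2500e-05 m)² = 1.227e-08 m²
R_2 = (1.02×10^-7)(2.43)/(1.227e-08) = 20.2 Ω
Seg 3: A = π(d/2)² = π(1.6650e-04 m)² = 8.709e-08 m²
R_3 = (1.58×10^-8)(2.72)/(8.709e-08) = 0.4935 Ω
R_total = R_1 + R_2 + R_3 = 29.5 Ω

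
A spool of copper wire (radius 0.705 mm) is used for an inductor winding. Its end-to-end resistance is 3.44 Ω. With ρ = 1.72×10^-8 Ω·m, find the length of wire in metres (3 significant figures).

A = πr² = π(7.0500e-04 m)² = 1.561e-06 m²
L = RA/ρ = (3.44)(1.561e-06)/(1.72×10^-8) = 312 m

312 m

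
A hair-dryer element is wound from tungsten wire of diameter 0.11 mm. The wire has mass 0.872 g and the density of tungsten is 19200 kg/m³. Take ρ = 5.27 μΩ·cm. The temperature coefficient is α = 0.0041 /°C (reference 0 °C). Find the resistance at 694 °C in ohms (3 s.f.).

102 Ω

ρ = 5.27 μΩ·cm = 5.27×10^-8 Ω·m
A = π(d/2)² = π(5.5000e-05 m)² = 9.5033e-09 m²
L = m/(density·A) = 8.720×10^-4/(19200×9.5033e-09) = 4.779 m
R = ρL/A = (5.27×10^-8)(4.779)/(9.5033e-09) = 26.5 Ω
R(694 °C) = 26.5 × (1 + 0.0041×694) = 102 Ω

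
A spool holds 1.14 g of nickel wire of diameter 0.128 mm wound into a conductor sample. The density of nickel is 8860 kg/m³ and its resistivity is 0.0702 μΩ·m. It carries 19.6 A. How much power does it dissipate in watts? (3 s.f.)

ρ = 0.0702 μΩ·m = 7.02×10^-8 Ω·m
A = π(d/2)² = π(6.4000e-05 m)² = 1.2868e-08 m²
L = m/(density·A) = 0.00114/(8860×1.2868e-08) = 9.999 m
R = ρL/A = (7.02×10^-8)(9.999)/(1.2868e-08) = 54.55 Ω
P = I²R = (19.6)² × 54.55 = 21000 W

21000 W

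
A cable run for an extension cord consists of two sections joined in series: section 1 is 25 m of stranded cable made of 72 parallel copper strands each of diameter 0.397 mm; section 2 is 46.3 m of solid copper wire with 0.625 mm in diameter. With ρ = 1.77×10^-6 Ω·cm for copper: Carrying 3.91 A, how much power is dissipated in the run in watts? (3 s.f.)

41.6 W

ρ = 1.77×10^-6 Ω·cm = 1.77×10^-8 Ω·m
Section 1: A_strand = π(1.9850e-04)² = 1.238e-07 m²; R₁ = ρL/(N·A_s) = (1.77×10^-8)(25)/(72×1.238e-07) = 0.04965 Ω
Section 2: A = π(d/2)² = π(3.1250e-04 m)² = 3.068e-07 m²
R₂ = (1.77×10^-8)(46.3)/(3.068e-07) = 2.671 Ω
R = R₁ + R₂ = 2.721 Ω
P = I²R = (3.91)² × 2.721 = 41.6 W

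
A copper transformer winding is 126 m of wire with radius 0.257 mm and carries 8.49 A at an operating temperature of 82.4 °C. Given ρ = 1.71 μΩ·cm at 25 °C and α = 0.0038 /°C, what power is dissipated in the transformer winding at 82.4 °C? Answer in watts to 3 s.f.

912 W

ρ = 1.71 μΩ·cm = 1.71×10^-8 Ω·m
A = πr² = π(2.5700e-04 m)² = 2.075e-07 m²
R₍25₎ = ρL/A = (1.71×10^-8)(126)/(2.075e-07) = 10.38 Ω
R₍82.4₎ = R₍25₎(1 + αΔT) = 10.38 × (1 + 0.0038×57.4) = 12.65 Ω
P = I²R = (8.49)² × 12.65 = 912 W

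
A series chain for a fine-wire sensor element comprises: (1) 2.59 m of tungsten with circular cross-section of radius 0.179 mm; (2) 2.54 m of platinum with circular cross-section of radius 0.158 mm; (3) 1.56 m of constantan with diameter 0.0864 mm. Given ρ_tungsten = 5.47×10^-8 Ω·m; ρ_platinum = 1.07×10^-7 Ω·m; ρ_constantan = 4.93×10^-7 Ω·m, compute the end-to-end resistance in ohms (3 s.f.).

136 Ω

Seg 1: A = πr² = π(1.7900e-04 m)² = 1.007e-07 m²
R_1 = (5.47×10^-8)(2.59)/(1.007e-07) = 1.407 Ω
Seg 2: A = πr² = π(1.5800e-04 m)² = 7.843e-08 m²
R_2 = (1.07×10^-7)(2.54)/(7.843e-08) = 3.465 Ω
Seg 3: A = π(d/2)² = π(4.3200e-05 m)² = 5.863e-09 m²
R_3 = (4.93×10^-7)(1.56)/(5.863e-09) = 131.2 Ω
R_total = R_1 + R_2 + R_3 = 136 Ω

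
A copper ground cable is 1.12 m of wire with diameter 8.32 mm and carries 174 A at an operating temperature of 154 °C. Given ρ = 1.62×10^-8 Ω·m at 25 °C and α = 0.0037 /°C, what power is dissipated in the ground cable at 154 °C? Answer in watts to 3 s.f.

A = π(d/2)² = π(4.1600e-03 m)² = 5.437e-05 m²
R₍25₎ = ρL/A = (1.62×10^-8)(1.12)/(5.437e-05) = 3.337×10^-4 Ω
R₍154₎ = R₍25₎(1 + αΔT) = 3.337×10^-4 × (1 + 0.0037×129) = 4.930×10^-4 Ω
P = I²R = (174)² × 4.930×10^-4 = 14.9 W

14.9 W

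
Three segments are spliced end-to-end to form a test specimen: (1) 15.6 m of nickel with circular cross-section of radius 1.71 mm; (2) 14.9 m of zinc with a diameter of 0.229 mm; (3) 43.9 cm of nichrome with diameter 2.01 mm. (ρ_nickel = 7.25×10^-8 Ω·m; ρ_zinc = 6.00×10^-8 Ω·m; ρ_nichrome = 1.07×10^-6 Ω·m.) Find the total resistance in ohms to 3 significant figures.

22.0 Ω

Seg 1: A = πr² = π(1.7100e-03 m)² = 9.186e-06 m²
R_1 = (7.25×10^-8)(15.6)/(9.186e-06) = 0.1231 Ω
Seg 2: A = π(d/2)² = π(1.1450e-04 m)² = 4.119e-08 m²
R_2 = (6.00×10^-8)(14.9)/(4.119e-08) = 21.71 Ω
Seg 3: A = π(d/2)² = π(1.0050e-03 m)² = 3.173e-06 m²
R_3 = (1.07×10^-6)(0.439)/(3.173e-06) = 0.148 Ω
R_total = R_1 + R_2 + R_3 = 22.0 Ω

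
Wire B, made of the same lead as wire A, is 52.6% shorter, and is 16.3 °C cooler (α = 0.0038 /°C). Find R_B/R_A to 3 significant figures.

R ∝ ρL/d² with ρ ∝ (1+αΔT), so R_B/R_A = (1 − 52.6/100) × (1 − 0.0038×16.3)
= 0.474 × 0.9381 = 0.445

0.445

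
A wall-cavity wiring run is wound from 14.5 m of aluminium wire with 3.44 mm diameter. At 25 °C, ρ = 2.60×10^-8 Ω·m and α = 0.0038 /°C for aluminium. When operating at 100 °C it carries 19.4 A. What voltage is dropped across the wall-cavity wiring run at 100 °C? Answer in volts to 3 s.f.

1.01 V

A = π(d/2)² = π(1.7200e-03 m)² = 9.294e-06 m²
R₍25₎ = ρL/A = (2.60×10^-8)(14.5)/(9.294e-06) = 0.04056 Ω
R₍100₎ = R₍25₎(1 + αΔT) = 0.04056 × (1 + 0.0038×75) = 0.05212 Ω
V = IR = 19.4 × 0.05212 = 1.01 V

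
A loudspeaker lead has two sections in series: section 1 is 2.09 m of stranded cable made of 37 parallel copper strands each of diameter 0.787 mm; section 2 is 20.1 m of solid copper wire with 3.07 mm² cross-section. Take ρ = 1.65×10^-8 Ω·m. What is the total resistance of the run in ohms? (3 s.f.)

Section 1: A_strand = π(3.9350e-04)² = 4.865e-07 m²; R₁ = ρL/(N·A_s) = (1.65×10^-8)(2.09)/(37×4.865e-07) = 0.001916 Ω
Section 2: A = 3.07 mm² = 3.070e-06 m²
R₂ = (1.65×10^-8)(20.1)/(3.070e-06) = 0.108 Ω
R = R₁ + R₂ = 0.110 Ω

0.110 Ω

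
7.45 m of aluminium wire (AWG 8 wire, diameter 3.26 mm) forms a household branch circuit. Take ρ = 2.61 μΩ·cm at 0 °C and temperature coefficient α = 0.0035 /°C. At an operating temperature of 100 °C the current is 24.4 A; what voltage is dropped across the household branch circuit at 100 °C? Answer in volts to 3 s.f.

0.767 V

ρ = 2.61 μΩ·cm = 2.61×10^-8 Ω·m
A = π(3.26/2 mm)² = π(1.6300e-03 m)² = 8.347e-06 m²
R₍0₎ = ρL/A = (2.61×10^-8)(7.45)/(8.347e-06) = 0.0233 Ω
R₍100₎ = R₍0₎(1 + αΔT) = 0.0233 × (1 + 0.0035×100) = 0.03145 Ω
V = IR = 24.4 × 0.03145 = 0.767 V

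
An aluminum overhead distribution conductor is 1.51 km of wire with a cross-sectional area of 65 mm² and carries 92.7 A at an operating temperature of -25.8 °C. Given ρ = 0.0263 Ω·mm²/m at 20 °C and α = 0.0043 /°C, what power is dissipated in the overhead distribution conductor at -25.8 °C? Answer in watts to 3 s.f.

4220 W

ρ = 0.0263 Ω·mm²/m = 2.63×10^-8 Ω·m
A = 65 mm² = 6.500e-05 m²
R₍20₎ = ρL/A = (2.63×10^-8)(1510)/(6.500e-05) = 0.611 Ω
R₍-25.8₎ = R₍20₎(1 + αΔT) = 0.611 × (1 + 0.0043×-45.8) = 0.4906 Ω
P = I²R = (92.7)² × 0.4906 = 4220 W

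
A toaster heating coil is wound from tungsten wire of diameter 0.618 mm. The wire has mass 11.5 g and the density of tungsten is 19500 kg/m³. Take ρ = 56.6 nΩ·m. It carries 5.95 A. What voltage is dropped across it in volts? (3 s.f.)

2.21 V

ρ = 56.6 nΩ·m = 5.66×10^-8 Ω·m
A = π(d/2)² = π(3.0900e-04 m)² = 2.9996e-07 m²
L = m/(density·A) = 0.0115/(19500×2.9996e-07) = 1.966 m
R = ρL/A = (5.66×10^-8)(1.966)/(2.9996e-07) = 0.371 Ω
V = IR = 5.95 × 0.371 = 2.21 V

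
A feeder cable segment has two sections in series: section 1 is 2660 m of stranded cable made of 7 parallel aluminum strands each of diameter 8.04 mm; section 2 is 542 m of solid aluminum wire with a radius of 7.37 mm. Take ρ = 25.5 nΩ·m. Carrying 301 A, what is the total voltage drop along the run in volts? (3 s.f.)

ρ = 25.5 nΩ·m = 2.55×10^-8 Ω·m
Section 1: A_strand = π(4.0200e-03)² = 5.077e-05 m²; R₁ = ρL/(N·A_s) = (2.55×10^-8)(2660)/(7×5.077e-05) = 0.1909 Ω
Section 2: A = πr² = π(7.3700e-03 m)² = 1.706e-04 m²
R₂ = (2.55×10^-8)(542)/(1.706e-04) = 0.08099 Ω
R = R₁ + R₂ = 0.2719 Ω
V = IR = 301 × 0.2719 = 81.8 V

81.8 V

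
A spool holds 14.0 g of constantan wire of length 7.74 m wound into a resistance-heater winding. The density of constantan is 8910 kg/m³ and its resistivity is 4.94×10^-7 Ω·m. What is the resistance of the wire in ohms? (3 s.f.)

A = m/(density·L) = 0.014/(8910×7.74) = 2.0301e-07 m²
R = ρL/A = (4.94×10^-7)(7.74)/(2.0301e-07) = 18.8 Ω

18.8 Ω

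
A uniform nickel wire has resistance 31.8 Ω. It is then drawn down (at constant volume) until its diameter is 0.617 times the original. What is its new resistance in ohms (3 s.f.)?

219 Ω

Volume constant ⇒ L' = L/r² with r = 0.617. R' = ρL'/A' = ρ(L/r²)/(πr²d₀²/4) = R/r⁴.
R' = 6.9 × 31.8 = 219 Ω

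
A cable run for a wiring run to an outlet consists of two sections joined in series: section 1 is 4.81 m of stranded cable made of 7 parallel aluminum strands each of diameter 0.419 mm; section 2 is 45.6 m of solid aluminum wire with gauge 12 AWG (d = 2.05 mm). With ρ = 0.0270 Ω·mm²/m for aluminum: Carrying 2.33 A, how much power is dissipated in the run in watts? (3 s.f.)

ρ = 0.0270 Ω·mm²/m = 2.70×10^-8 Ω·m
Section 1: A_strand = π(2.0950e-04)² = 1.379e-07 m²; R₁ = ρL/(N·A_s) = (2.70×10^-8)(4.81)/(7×1.379e-07) = 0.1346 Ω
Section 2: A = π(2.05/2 mm)² = π(1.0250e-03 m)² = 3.301e-06 m²
R₂ = (2.70×10^-8)(45.6)/(3.301e-06) = 0.373 Ω
R = R₁ + R₂ = 0.5076 Ω
P = I²R = (2.33)² × 0.5076 = 2.76 W

2.76 W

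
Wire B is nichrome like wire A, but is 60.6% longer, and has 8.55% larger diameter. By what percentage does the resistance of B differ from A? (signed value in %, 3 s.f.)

36.3%

R ∝ L/d², so R_B/R_A = (1 + 60.6/100) × (1 + 8.55/100)⁻²
= 1.606 × 0.8487 = 1.363
(R_B − R_A)/R_A = 1.363 − 1 = 36.3%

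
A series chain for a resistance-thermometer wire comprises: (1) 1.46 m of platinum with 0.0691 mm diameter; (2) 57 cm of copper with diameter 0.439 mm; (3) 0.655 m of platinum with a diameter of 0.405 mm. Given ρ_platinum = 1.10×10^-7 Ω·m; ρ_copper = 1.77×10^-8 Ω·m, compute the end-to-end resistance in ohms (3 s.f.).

Seg 1: A = π(d/2)² = π(3.4550e-05 m)² = 3.750e-09 m²
R_1 = (1.10×10^-7)(1.46)/(3.750e-09) = 42.83 Ω
Seg 2: A = π(d/2)² = π(2.1950e-04 m)² = 1.514e-07 m²
R_2 = (1.77×10^-8)(0.57)/(1.514e-07) = 0.06665 Ω
Seg 3: A = π(d/2)² = π(2.0250e-04 m)² = 1.288e-07 m²
R_3 = (1.10×10^-7)(0.655)/(1.288e-07) = 0.5593 Ω
R_total = R_1 + R_2 + R_3 = 43.5 Ω

43.5 Ω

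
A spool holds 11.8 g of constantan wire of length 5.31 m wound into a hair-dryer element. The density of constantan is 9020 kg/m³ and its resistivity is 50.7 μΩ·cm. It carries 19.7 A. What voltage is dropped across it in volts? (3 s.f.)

ρ = 50.7 μΩ·cm = 5.07×10^-7 Ω·m
A = m/(density·L) = 0.0118/(9020×5.31) = 2.4637e-07 m²
R = ρL/A = (5.07×10^-7)(5.31)/(2.4637e-07) = 10.93 Ω
V = IR = 19.7 × 10.93 = 215 V

215 V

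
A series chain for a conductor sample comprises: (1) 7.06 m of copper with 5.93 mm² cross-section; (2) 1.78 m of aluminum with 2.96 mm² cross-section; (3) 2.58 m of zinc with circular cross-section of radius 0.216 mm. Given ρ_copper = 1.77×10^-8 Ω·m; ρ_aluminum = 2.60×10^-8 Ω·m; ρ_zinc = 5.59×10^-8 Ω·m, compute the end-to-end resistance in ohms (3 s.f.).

Seg 1: A = 5.93 mm² = 5.930e-06 m²
R_1 = (1.77×10^-8)(7.06)/(5.930e-06) = 0.02107 Ω
Seg 2: A = 2.96 mm² = 2.960e-06 m²
R_2 = (2.60×10^-8)(1.78)/(2.960e-06) = 0.01564 Ω
Seg 3: A = πr² = π(2.1600e-04 m)² = 1.466e-07 m²
R_3 = (5.59×10^-8)(2.58)/(1.466e-07) = 0.984 Ω
R_total = R_1 + R_2 + R_3 = 1.02 Ω

1.02 Ω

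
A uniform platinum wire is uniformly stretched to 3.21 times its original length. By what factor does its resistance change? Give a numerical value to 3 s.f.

Volume constant ⇒ A' = A/k with k = 3.21. R' = ρ(kL)/(A/k) = k²R.
Factor = 10.3

10.3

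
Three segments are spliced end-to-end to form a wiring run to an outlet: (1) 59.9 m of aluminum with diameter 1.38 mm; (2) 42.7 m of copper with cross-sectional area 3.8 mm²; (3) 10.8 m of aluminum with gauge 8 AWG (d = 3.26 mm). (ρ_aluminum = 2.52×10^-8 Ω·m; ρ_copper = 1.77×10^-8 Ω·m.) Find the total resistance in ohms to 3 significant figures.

Seg 1: A = π(d/2)² = π(6.9000e-04 m)² = 1.496e-06 m²
R_1 = (2.52×10^-8)(59.9)/(1.496e-06) = 1.009 Ω
Seg 2: A = 3.8 mm² = 3.800e-06 m²
R_2 = (1.77×10^-8)(42.7)/(3.800e-06) = 0.1989 Ω
Seg 3: A = π(3.26/2 mm)² = π(1.6300e-03 m)² = 8.347e-06 m²
R_3 = (2.52×10^-8)(10.8)/(8.347e-06) = 0.03261 Ω
R_total = R_1 + R_2 + R_3 = 1.24 Ω

1.24 Ω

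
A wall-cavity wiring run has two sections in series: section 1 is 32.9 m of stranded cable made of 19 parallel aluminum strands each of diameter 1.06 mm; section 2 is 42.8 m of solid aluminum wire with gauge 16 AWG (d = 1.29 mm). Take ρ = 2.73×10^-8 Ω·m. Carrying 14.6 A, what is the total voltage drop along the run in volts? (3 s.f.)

Section 1: A_strand = π(5.3000e-04)² = 8.825e-07 m²; R₁ = ρL/(N·A_s) = (2.73×10^-8)(32.9)/(19×8.825e-07) = 0.05357 Ω
Section 2: A = π(1.29/2 mm)² = π(6.4500e-04 m)² = 1.307e-06 m²
R₂ = (2.73×10^-8)(42.8)/(1.307e-06) = 0.894 Ω
R = R₁ + R₂ = 0.9476 Ω
V = IR = 14.6 × 0.9476 = 13.8 V

13.8 V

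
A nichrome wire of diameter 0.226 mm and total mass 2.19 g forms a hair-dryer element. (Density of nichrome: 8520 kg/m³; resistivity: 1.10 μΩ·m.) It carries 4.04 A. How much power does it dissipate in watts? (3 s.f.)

2870 W

ρ = 1.10 μΩ·m = 1.10×10^-6 Ω·m
A = π(d/2)² = π(1.1300e-04 m)² = 4.0115e-08 m²
L = m/(density·A) = 0.00219/(8520×4.0115e-08) = 6.408 m
R = ρL/A = (1.10×10^-6)(6.408)/(4.0115e-08) = 175.7 Ω
P = I²R = (4.04)² × 175.7 = 2870 W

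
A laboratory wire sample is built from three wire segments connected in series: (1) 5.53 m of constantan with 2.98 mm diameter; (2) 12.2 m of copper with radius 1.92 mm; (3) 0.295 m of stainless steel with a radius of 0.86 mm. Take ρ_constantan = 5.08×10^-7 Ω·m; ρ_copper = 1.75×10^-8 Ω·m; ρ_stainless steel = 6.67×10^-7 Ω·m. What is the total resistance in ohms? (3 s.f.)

Seg 1: A = π(d/2)² = π(1.4900e-03 m)² = 6.975e-06 m²
R_1 = (5.08×10^-7)(5.53)/(6.975e-06) = 0.4028 Ω
Seg 2: A = πr² = π(1.9200e-03 m)² = 1.158e-05 m²
R_2 = (1.75×10^-8)(12.2)/(1.158e-05) = 0.01844 Ω
Seg 3: A = πr² = π(8.6000e-04 m)² = 2.324e-06 m²
R_3 = (6.67×10^-7)(0.295)/(2.324e-06) = 0.08468 Ω
R_total = R_1 + R_2 + R_3 = 0.506 Ω

0.506 Ω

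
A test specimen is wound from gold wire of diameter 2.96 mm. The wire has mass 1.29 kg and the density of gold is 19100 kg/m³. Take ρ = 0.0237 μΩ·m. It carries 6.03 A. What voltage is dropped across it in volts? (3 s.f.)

ρ = 0.0237 μΩ·m = 2.37×10^-8 Ω·m
A = π(d/2)² = π(1.4800e-03 m)² = 6.8813e-06 m²
L = m/(density·A) = 1.29/(19100×6.8813e-06) = 9.815 m
R = ρL/A = (2.37×10^-8)(9.815)/(6.8813e-06) = 0.0338 Ω
V = IR = 6.03 × 0.0338 = 0.204 V

0.204 V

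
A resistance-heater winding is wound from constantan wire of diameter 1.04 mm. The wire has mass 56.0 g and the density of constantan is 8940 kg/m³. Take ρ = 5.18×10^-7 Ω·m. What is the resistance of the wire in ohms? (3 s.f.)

4.50 Ω

A = π(d/2)² = π(5.2000e-04 m)² = 8.4949e-07 m²
L = m/(density·A) = 0.056/(8940×8.4949e-07) = 7.374 m
R = ρL/A = (5.18×10^-7)(7.374)/(8.4949e-07) = 4.50 Ω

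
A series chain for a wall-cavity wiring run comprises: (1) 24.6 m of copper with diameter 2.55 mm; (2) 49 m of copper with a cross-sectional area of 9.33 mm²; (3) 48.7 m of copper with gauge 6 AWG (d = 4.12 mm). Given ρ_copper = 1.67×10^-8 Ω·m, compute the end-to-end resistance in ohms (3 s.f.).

Seg 1: A = π(d/2)² = π(1.2750e-03 m)² = 5.107e-06 m²
R_1 = (1.67×10^-8)(24.6)/(5.107e-06) = 0.08044 Ω
Seg 2: A = 9.33 mm² = 9.330e-06 m²
R_2 = (1.67×10^-8)(49)/(9.330e-06) = 0.08771 Ω
Seg 3: A = π(4.12/2 mm)² = π(2.0600e-03 m)² = 1.333e-05 m²
R_3 = (1.67×10^-8)(48.7)/(1.333e-05) = 0.061 Ω
R_total = R_1 + R_2 + R_3 = 0.229 Ω

0.229 Ω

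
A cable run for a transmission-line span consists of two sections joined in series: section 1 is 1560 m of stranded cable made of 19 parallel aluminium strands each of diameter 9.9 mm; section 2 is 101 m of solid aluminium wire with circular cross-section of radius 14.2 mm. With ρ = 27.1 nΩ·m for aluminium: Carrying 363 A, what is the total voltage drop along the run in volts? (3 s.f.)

ρ = 27.1 nΩ·m = 2.71×10^-8 Ω·m
Section 1: A_strand = π(4.9500e-03)² = 7.698e-05 m²; R₁ = ρL/(N·A_s) = (2.71×10^-8)(1560)/(19×7.698e-05) = 0.02891 Ω
Section 2: A = πr² = π(1.4200e-02 m)² = 6.335e-04 m²
R₂ = (2.71×10^-8)(101)/(6.335e-04) = 0.004321 Ω
R = R₁ + R₂ = 0.03323 Ω
V = IR = 363 × 0.03323 = 12.1 V

12.1 V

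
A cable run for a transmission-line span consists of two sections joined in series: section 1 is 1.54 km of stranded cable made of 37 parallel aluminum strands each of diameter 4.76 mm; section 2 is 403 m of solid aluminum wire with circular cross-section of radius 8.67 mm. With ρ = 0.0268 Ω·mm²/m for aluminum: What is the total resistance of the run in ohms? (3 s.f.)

ρ = 0.0268 Ω·mm²/m = 2.68×10^-8 Ω·m
Section 1: A_strand = π(2.3800e-03)² = 1.780e-05 m²; R₁ = ρL/(N·A_s) = (2.68×10^-8)(1540)/(37×1.780e-05) = 0.06268 Ω
Section 2: A = πr² = π(8.6700e-03 m)² = 2.362e-04 m²
R₂ = (2.68×10^-8)(403)/(2.362e-04) = 0.04574 Ω
R = R₁ + R₂ = 0.108 Ω

0.108 Ω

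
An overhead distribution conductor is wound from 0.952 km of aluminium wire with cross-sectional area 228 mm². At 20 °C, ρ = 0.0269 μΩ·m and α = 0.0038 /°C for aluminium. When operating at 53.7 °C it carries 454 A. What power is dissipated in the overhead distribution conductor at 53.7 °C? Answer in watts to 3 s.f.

ρ = 0.0269 μΩ·m = 2.69×10^-8 Ω·m
A = 228 mm² = 2.280e-04 m²
R₍20₎ = ρL/A = (2.69×10^-8)(952)/(2.280e-04) = 0.1123 Ω
R₍53.7₎ = R₍20₎(1 + αΔT) = 0.1123 × (1 + 0.0038×33.7) = 0.1267 Ω
P = I²R = (454)² × 0.1267 = 26100 W

26100 W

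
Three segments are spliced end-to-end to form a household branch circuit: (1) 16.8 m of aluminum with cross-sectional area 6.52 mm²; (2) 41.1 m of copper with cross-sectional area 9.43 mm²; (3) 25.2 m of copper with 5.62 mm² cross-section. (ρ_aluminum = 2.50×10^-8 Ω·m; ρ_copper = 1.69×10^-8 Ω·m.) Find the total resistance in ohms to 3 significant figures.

Seg 1: A = 6.52 mm² = 6.520e-06 m²
R_1 = (2.50×10^-8)(16.8)/(6.520e-06) = 0.06442 Ω
Seg 2: A = 9.43 mm² = 9.430e-06 m²
R_2 = (1.69×10^-8)(41.1)/(9.430e-06) = 0.07366 Ω
Seg 3: A = 5.62 mm² = 5.620e-06 m²
R_3 = (1.69×10^-8)(25.2)/(5.620e-06) = 0.07578 Ω
R_total = R_1 + R_2 + R_3 = 0.214 Ω

0.214 Ω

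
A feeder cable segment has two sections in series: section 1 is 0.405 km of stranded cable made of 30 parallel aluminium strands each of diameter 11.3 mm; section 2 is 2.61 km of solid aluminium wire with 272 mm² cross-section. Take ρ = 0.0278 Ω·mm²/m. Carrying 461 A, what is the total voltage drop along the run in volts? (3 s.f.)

125 V

ρ = 0.0278 Ω·mm²/m = 2.78×10^-8 Ω·m
Section 1: A_strand = π(5.6500e-03)² = 1.003e-04 m²; R₁ = ρL/(N·A_s) = (2.78×10^-8)(405)/(30×1.003e-04) = 0.003742 Ω
Section 2: A = 272 mm² = 2.720e-04 m²
R₂ = (2.78×10^-8)(2610)/(2.720e-04) = 0.2668 Ω
R = R₁ + R₂ = 0.2705 Ω
V = IR = 461 × 0.2705 = 125 V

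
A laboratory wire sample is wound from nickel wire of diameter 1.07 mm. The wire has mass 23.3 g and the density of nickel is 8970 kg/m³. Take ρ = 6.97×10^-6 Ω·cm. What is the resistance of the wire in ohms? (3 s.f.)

0.224 Ω

ρ = 6.97×10^-6 Ω·cm = 6.97×10^-8 Ω·m
A = π(d/2)² = π(5.3500e-04 m)² = 8.9920e-07 m²
L = m/(density·A) = 0.0233/(8970×8.9920e-07) = 2.889 m
R = ρL/A = (6.97×10^-8)(2.889)/(8.9920e-07) = 0.224 Ω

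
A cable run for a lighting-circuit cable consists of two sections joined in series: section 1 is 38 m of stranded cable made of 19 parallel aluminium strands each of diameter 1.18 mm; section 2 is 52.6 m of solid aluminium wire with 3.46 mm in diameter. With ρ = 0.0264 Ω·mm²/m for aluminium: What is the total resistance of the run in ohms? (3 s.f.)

ρ = 0.0264 Ω·mm²/m = 2.64×10^-8 Ω·m
Section 1: A_strand = π(5.9000e-04)² = 1.094e-06 m²; R₁ = ρL/(N·A_s) = (2.64×10^-8)(38)/(19×1.094e-06) = 0.04828 Ω
Section 2: A = π(d/2)² = π(1.7300e-03 m)² = 9.402e-06 m²
R₂ = (2.64×10^-8)(52.6)/(9.402e-06) = 0.1477 Ω
R = R₁ + R₂ = 0.196 Ω

0.196 Ω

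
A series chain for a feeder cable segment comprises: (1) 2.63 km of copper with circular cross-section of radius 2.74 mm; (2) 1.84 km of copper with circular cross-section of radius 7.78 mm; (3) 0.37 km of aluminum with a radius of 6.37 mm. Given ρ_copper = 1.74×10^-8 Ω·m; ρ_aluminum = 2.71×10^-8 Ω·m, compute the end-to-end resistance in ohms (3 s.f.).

Seg 1: A = πr² = π(2.7400e-03 m)² = 2.359e-05 m²
R_1 = (1.74×10^-8)(2630)/(2.359e-05) = 1.94 Ω
Seg 2: A = πr² = π(7.7800e-03 m)² = 1.902e-04 m²
R_2 = (1.74×10^-8)(1840)/(1.902e-04) = 0.1684 Ω
Seg 3: A = πr² = π(6.3700e-03 m)² = 1.275e-04 m²
R_3 = (2.71×10^-8)(370)/(1.275e-04) = 0.07866 Ω
R_total = R_1 + R_2 + R_3 = 2.19 Ω

2.19 Ω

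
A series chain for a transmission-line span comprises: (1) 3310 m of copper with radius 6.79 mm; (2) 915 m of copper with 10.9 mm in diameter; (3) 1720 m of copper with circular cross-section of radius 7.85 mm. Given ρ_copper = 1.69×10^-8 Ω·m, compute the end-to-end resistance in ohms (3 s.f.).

Seg 1: A = πr² = π(6.7900e-03 m)² = 1.448e-04 m²
R_1 = (1.69×10^-8)(3310)/(1.448e-04) = 0.3862 Ω
Seg 2: A = π(d/2)² = π(5.4500e-03 m)² = 9.331e-05 m²
R_2 = (1.69×10^-8)(915)/(9.331e-05) = 0.1657 Ω
Seg 3: A = πr² = π(7.8500e-03 m)² = 1.936e-04 m²
R_3 = (1.69×10^-8)(1720)/(1.936e-04) = 0.1502 Ω
R_total = R_1 + R_2 + R_3 = 0.702 Ω

0.702 Ω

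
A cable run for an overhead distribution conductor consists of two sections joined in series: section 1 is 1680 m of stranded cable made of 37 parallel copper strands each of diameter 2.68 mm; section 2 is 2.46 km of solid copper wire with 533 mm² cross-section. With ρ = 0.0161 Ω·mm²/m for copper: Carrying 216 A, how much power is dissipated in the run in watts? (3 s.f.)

ρ = 0.0161 Ω·mm²/m = 1.61×10^-8 Ω·m
Section 1: A_strand = π(1.3400e-03)² = 5.641e-06 m²; R₁ = ρL/(N·A_s) = (1.61×10^-8)(1680)/(37×5.641e-06) = 0.1296 Ω
Section 2: A = 533 mm² = 5.330e-04 m²
R₂ = (1.61×10^-8)(2460)/(5.330e-04) = 0.07431 Ω
R = R₁ + R₂ = 0.2039 Ω
P = I²R = (216)² × 0.2039 = 9510 W

9510 W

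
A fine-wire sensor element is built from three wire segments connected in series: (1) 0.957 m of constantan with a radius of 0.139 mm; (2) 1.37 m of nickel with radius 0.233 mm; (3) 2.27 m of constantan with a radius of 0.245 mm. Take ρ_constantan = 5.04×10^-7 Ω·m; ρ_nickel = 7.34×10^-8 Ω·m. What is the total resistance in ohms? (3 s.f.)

14.6 Ω

Seg 1: A = πr² = π(1.3900e-04 m)² = 6.070e-08 m²
R_1 = (5.04×10^-7)(0.957)/(6.070e-08) = 7.946 Ω
Seg 2: A = πr² = π(2.3300e-04 m)² = 1.706e-07 m²
R_2 = (7.34×10^-8)(1.37)/(1.706e-07) = 0.5896 Ω
Seg 3: A = πr² = π(2.4500e-04 m)² = 1.886e-07 m²
R_3 = (5.04×10^-7)(2.27)/(1.886e-07) = 6.067 Ω
R_total = R_1 + R_2 + R_3 = 14.6 Ω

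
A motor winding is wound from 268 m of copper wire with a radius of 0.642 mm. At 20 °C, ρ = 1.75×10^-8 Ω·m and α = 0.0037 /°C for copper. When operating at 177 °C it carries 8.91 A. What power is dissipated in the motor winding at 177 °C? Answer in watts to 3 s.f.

455 W

A = πr² = π(6.4200e-04 m)² = 1.295e-06 m²
R₍20₎ = ρL/A = (1.75×10^-8)(268)/(1.295e-06) = 3.622 Ω
R₍177₎ = R₍20₎(1 + αΔT) = 3.622 × (1 + 0.0037×157) = 5.726 Ω
P = I²R = (8.91)² × 5.726 = 455 W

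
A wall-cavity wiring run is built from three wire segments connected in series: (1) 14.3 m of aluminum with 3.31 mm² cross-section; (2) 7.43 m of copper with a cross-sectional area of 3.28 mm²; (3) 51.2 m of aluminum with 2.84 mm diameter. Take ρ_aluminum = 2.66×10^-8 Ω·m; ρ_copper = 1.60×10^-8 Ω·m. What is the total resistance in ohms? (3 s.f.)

Seg 1: A = 3.31 mm² = 3.310e-06 m²
R_1 = (2.66×10^-8)(14.3)/(3.310e-06) = 0.1149 Ω
Seg 2: A = 3.28 mm² = 3.280e-06 m²
R_2 = (1.60×10^-8)(7.43)/(3.280e-06) = 0.03624 Ω
Seg 3: A = π(d/2)² = π(1.4200e-03 m)² = 6.335e-06 m²
R_3 = (2.66×10^-8)(51.2)/(6.335e-06) = 0.215 Ω
R_total = R_1 + R_2 + R_3 = 0.366 Ω

0.366 Ω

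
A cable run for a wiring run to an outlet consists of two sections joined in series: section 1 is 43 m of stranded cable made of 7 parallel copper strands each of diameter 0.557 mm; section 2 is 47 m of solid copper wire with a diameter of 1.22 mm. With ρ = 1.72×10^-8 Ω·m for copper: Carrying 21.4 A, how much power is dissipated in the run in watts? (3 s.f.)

Section 1: A_strand = π(2.7850e-04)² = 2.437e-07 m²; R₁ = ρL/(N·A_s) = (1.72×10^-8)(43)/(7×2.437e-07) = 0.4336 Ω
Section 2: A = π(d/2)² = π(6.1000e-04 m)² = 1.169e-06 m²
R₂ = (1.72×10^-8)(47)/(1.169e-06) = 0.6915 Ω
R = R₁ + R₂ = 1.125 Ω
P = I²R = (21.4)² × 1.125 = 515 W

515 W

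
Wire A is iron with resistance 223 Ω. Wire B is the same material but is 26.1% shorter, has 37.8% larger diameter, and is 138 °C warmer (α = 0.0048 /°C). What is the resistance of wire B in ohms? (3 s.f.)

144 Ω

R ∝ ρL/d² with ρ ∝ (1+αΔT), so R_B/R_A = (1 − 26.1/100) × (1 + 37.8/100)⁻² × (1 + 0.0048×138)
= 0.739 × 0.5266 × 1.662 = 0.647
R_B = 0.647 × 223 = 144 Ω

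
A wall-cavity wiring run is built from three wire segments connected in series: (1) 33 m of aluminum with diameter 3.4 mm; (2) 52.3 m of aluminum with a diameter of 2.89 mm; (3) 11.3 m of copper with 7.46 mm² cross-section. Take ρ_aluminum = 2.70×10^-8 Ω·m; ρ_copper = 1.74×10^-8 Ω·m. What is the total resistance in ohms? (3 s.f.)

0.340 Ω

Seg 1: A = π(d/2)² = π(1.7000e-03 m)² = 9.079e-06 m²
R_1 = (2.70×10^-8)(33)/(9.079e-06) = 0.09814 Ω
Seg 2: A = π(d/2)² = π(1.4450e-03 m)² = 6.560e-06 m²
R_2 = (2.70×10^-8)(52.3)/(6.560e-06) = 0.2153 Ω
Seg 3: A = 7.46 mm² = 7.460e-06 m²
R_3 = (1.74×10^-8)(11.3)/(7.460e-06) = 0.02636 Ω
R_total = R_1 + R_2 + R_3 = 0.340 Ω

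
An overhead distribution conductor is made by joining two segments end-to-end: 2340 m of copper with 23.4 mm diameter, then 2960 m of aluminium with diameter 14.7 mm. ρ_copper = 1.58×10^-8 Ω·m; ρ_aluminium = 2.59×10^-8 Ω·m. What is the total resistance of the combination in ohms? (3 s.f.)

0.538 Ω

Segment 1: A = π(d/2)² = π(1.1700e-02 m)² = 4.301e-04 m²
R₁ = ρL/A = (1.58×10^-8)(2340)/(4.301e-04) = 0.08597 Ω
Segment 2: A = π(d/2)² = π(7.3500e-03 m)² = 1.697e-04 m²
R₂ = (2.59×10^-8)(2960)/(1.697e-04) = 0.4517 Ω
R = R₁ + R₂ = 0.538 Ω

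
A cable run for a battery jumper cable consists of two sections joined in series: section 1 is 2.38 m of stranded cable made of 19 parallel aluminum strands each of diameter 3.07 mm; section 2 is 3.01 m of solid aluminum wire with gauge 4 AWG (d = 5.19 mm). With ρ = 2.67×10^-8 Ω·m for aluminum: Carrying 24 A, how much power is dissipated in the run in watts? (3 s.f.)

Section 1: A_strand = π(1.5350e-03)² = 7.402e-06 m²; R₁ = ρL/(N·A_s) = (2.67×10^-8)(2.38)/(19×7.402e-06) = 4.518×10^-4 Ω
Section 2: A = π(5.19/2 mm)² = π(2.5950e-03 m)² = 2.116e-05 m²
R₂ = (2.67×10^-8)(3.01)/(2.116e-05) = 0.003799 Ω
R = R₁ + R₂ = 0.004251 Ω
P = I²R = (24)² × 0.004251 = 2.45 W

2.45 W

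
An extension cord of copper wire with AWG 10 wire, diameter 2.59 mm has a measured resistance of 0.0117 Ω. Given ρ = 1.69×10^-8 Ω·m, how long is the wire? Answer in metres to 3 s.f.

A = π(2.59/2 mm)² = π(1.2950e-03 m)² = 5.269e-06 m²
L = RA/ρ = (0.0117)(5.269e-06)/(1.69×10^-8) = 3.65 m

3.65 m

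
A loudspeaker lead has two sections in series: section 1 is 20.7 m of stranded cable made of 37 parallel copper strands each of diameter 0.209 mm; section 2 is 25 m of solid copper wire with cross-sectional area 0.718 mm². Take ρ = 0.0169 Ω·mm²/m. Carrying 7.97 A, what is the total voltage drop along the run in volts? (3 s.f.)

6.89 V

ρ = 0.0169 Ω·mm²/m = 1.69×10^-8 Ω·m
Section 1: A_strand = π(1.0450e-04)² = 3.431e-08 m²; R₁ = ρL/(N·A_s) = (1.69×10^-8)(20.7)/(37×3.431e-08) = 0.2756 Ω
Section 2: A = 0.718 mm² = 7.180e-07 m²
R₂ = (1.69×10^-8)(25)/(7.180e-07) = 0.5884 Ω
R = R₁ + R₂ = 0.864 Ω
V = IR = 7.97 × 0.864 = 6.89 V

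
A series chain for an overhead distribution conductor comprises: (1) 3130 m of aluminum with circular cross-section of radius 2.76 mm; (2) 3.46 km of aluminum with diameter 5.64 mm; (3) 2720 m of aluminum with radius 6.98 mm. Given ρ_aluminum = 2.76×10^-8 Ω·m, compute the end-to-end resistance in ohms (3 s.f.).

7.92 Ω

Seg 1: A = πr² = π(2.7600e-03 m)² = 2.393e-05 m²
R_1 = (2.76×10^-8)(3130)/(2.393e-05) = 3.61 Ω
Seg 2: A = π(d/2)² = π(2.8200e-03 m)² = 2.498e-05 m²
R_2 = (2.76×10^-8)(3460)/(2.498e-05) = 3.822 Ω
Seg 3: A = πr² = π(6.9800e-03 m)² = 1.531e-04 m²
R_3 = (2.76×10^-8)(2720)/(1.531e-04) = 0.4905 Ω
R_total = R_1 + R_2 + R_3 = 7.92 Ω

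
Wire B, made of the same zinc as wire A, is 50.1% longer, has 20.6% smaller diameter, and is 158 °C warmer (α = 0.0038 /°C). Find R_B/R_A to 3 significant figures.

3.81

R ∝ ρL/d² with ρ ∝ (1+αΔT), so R_B/R_A = (1 + 50.1/100) × (1 − 20.6/100)⁻² × (1 + 0.0038×158)
= 1.501 × 1.586 × 1.6 = 3.81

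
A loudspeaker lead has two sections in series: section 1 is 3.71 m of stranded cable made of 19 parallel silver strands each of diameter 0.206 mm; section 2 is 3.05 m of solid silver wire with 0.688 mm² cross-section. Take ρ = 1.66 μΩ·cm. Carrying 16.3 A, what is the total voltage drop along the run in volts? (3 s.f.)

2.78 V

ρ = 1.66 μΩ·cm = 1.66×10^-8 Ω·m
Section 1: A_strand = π(1.0300e-04)² = 3.333e-08 m²; R₁ = ρL/(N·A_s) = (1.66×10^-8)(3.71)/(19×3.333e-08) = 0.09725 Ω
Section 2: A = 0.688 mm² = 6.880e-07 m²
R₂ = (1.66×10^-8)(3.05)/(6.880e-07) = 0.07359 Ω
R = R₁ + R₂ = 0.1708 Ω
V = IR = 16.3 × 0.1708 = 2.78 V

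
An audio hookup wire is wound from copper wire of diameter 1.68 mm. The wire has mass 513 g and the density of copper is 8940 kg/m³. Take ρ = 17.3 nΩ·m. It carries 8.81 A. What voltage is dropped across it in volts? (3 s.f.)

1.78 V

ρ = 17.3 nΩ·m = 1.73×10^-8 Ω·m
A = π(d/2)² = π(8.4000e-04 m)² = 2.2167e-06 m²
L = m/(density·A) = 0.513/(8940×2.2167e-06) = 25.89 m
R = ρL/A = (1.73×10^-8)(25.89)/(2.2167e-06) = 0.202 Ω
V = IR = 8.81 × 0.202 = 1.78 V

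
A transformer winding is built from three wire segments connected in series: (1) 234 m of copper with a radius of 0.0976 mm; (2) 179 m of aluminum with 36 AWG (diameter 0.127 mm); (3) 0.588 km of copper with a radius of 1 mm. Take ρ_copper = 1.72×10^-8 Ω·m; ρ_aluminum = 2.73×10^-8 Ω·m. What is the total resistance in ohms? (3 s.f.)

523 Ω

Seg 1: A = πr² = π(9.7600e-05 m)² = 2.993e-08 m²
R_1 = (1.72×10^-8)(234)/(2.993e-08) = 134.5 Ω
Seg 2: A = π(0.127/2 mm)² = π(6.3500e-05 m)² = 1.267e-08 m²
R_2 = (2.73×10^-8)(179)/(1.267e-08) = 385.8 Ω
Seg 3: A = πr² = π(1.0000e-03 m)² = 3.142e-06 m²
R_3 = (1.72×10^-8)(588)/(3.142e-06) = 3.219 Ω
R_total = R_1 + R_2 + R_3 = 523 Ω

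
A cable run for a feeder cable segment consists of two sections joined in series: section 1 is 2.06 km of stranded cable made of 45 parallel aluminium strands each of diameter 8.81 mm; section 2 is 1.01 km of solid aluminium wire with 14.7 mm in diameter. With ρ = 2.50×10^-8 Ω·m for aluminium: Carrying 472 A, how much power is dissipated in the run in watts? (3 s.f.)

Section 1: A_strand = π(4.4050e-03)² = 6.096e-05 m²; R₁ = ρL/(N·A_s) = (2.50×10^-8)(2060)/(45×6.096e-05) = 0.01877 Ω
Section 2: A = π(d/2)² = π(7.3500e-03 m)² = 1.697e-04 m²
R₂ = (2.50×10^-8)(1010)/(1.697e-04) = 0.1488 Ω
R = R₁ + R₂ = 0.1676 Ω
P = I²R = (472)² × 0.1676 = 37300 W

37300 W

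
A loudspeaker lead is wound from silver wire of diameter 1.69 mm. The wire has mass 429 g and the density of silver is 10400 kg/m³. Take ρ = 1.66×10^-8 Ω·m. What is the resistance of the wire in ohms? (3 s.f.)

A = π(d/2)² = π(8.4500e-04 m)² = 2.2432e-06 m²
L = m/(density·A) = 0.429/(10400×2.2432e-06) = 18.39 m
R = ρL/A = (1.66×10^-8)(18.39)/(2.2432e-06) = 0.136 Ω

0.136 Ω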